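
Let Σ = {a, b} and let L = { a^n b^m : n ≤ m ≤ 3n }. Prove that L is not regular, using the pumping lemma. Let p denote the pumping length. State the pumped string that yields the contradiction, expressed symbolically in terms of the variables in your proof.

Suppose for contradiction that L is regular, and let p be the pumping length.
Take w = a^p b^p ∈ L (since p ≤ p ≤ 3p), with |w| = 2p ≥ p.
Write w = xyz as guaranteed by the lemma, with |xy| ≤ p and |y| ≥ 1.
Since the first p symbols of w are all a's and |xy| ≤ p, y lies entirely in the leading a-block: y = a^k for some k with 1 ≤ k ≤ p.
Pump with i = 2: xy^2z = a^{p+k} b^p. Now n = p+k > p = m, so the condition n ≤ m fails. Thus xy^2z ∉ L.
This is a contradiction; hence L is not regular.

a^{p+k} b^p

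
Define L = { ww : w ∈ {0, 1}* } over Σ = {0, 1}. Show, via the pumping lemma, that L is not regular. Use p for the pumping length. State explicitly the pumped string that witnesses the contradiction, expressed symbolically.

0^{p+k} 1^p 0^p 1^p

Suppose for contradiction that L is regular, and let p be the pumping length.
Take w = 0^p 1^p 0^p 1^p = uu where u = 0^p1^p; then w ∈ L and |w| = 4p ≥ p.
Write w = xyz as guaranteed by the lemma, with |xy| ≤ p and |y| ≥ 1.
Because |xy| ≤ p and w begins with p copies of 0, we have y = 0^k with 1 ≤ k ≤ p.
Pump with i = 2: xy^2z = 0^{p+k} 1^p 0^p 1^p, of length 4p+k. Suppose this equals vv. The string starts with 0 and ends with 1, so v does too; thus the boundary between the two copies of v is a 1→0 transition. There is exactly one such transition, at position 2p+k, so |v| = 2p+k and |vv| = 4p+2k ≠ 4p+k since k ≥ 1. So xy^2z ∉ L.
Contradiction. Therefore L is not regular.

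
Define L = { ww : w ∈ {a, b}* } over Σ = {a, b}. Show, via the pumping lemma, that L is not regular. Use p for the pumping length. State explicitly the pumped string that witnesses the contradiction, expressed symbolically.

a^{p+k} b^p a^p b^p

Toward a contradiction, assume L is regular with pumping length p.
Take w = a^p b^p a^p b^p = uu where u = a^pb^p; then w ∈ L and |w| = 4p ≥ p.
By the pumping lemma, w = xyz with |xy| ≤ p and |y| ≥ 1.
Since the first p symbols of w are all a's and |xy| ≤ p, y lies entirely in the leading a-block: y = a^k for some k with 1 ≤ k ≤ p.
Pump with i = 2: xy^2z = a^{p+k} b^p a^p b^p, of length 4p+k. Suppose this equals vv. The string starts with a and ends with b, so v does too; thus the boundary between the two copies of v is a b→a transition. There is exactly one such transition, at position 2p+k, so |v| = 2p+k and |vv| = 4p+2k ≠ 4p+k since k ≥ 1. So xy^2z ∉ L.
This is a contradiction; hence L is not regular.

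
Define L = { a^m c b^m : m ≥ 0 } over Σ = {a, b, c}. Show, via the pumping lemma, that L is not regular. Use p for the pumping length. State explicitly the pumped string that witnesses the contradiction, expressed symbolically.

a^{p+k} c b^p

Assume L is regular. Let p be the pumping length given by the pumping lemma.
Take w = a^p c b^p ∈ L with |w| = 2p+1 ≥ p.
By the pumping lemma, w = xyz with |xy| ≤ p and y is nonempty.
Since the first p symbols of w are all a's and |xy| ≤ p, y lies entirely in the leading a-block: y = a^k for some k with 1 ≤ k ≤ p.
Pump with i = 2: xy^2z = a^{p+k} c b^p, which would require p+k = p. But k ≥ 1, so xy^2z ∉ L.
Contradiction. Therefore L is not regular.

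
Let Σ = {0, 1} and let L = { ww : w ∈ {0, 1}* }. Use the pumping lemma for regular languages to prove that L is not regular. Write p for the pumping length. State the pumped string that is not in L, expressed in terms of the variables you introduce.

Assume L is regular; let p be its pumping constant.
Take w = 0^p 1^p 0^p 1^p = uu where u = 0^p1^p; then w ∈ L and |w| = 4p ≥ p.
Write w = xyz as guaranteed by the lemma, with |xy| ≤ p and |y| ≥ 1.
Because |xy| ≤ p and w begins with p copies of 0, we have y = 0^k with 1 ≤ k ≤ p.
Pump with i = 2: xy^2z = 0^{p+k} 1^p 0^p 1^p, of length 4p+k. Suppose this equals vv. The string starts with 0 and ends with 1, so v does too; thus the boundary between the two copies of v is a 1→0 transition. There is exactly one such transition, at position 2p+k, so |v| = 2p+k and |vv| = 4p+2k ≠ 4p+k since k ≥ 1. So xy^2z ∉ L.
This contradicts the pumping lemma, so L is not regular.

0^{p+k} 1^p 0^p 1^p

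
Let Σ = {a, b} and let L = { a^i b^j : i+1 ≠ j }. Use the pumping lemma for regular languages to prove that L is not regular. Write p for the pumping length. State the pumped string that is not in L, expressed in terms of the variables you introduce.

a^{p+p!} b^{p+p!+1}

Assume L is regular; let p be its pumping constant.
Choose w = a^p b^{p+p!+1}. Since p ≠ (p+p!+1)-1 = p+p!, w ∈ L; and |w| ≥ p.
The pumping lemma gives a decomposition w = xyz where |xy| ≤ p and y is nonempty.
Since the first p symbols of w are all a's and |xy| ≤ p, y lies entirely in the leading a-block: y = a^k for some k with 1 ≤ k ≤ p.
Since 1 ≤ k ≤ p, k divides p!; set t = 1 + p!/k. Then xy^t z has p + (p!/k)·k = p + p! copies of a. Now the a-count is p+p! and (b-count)-1 = (p+p!+1)-1 = p+p!, so i+1 ≠ j fails. So xy^t z = a^{p+p!} b^{p+p!+1} ∉ L.
Contradiction. Therefore L is not regular.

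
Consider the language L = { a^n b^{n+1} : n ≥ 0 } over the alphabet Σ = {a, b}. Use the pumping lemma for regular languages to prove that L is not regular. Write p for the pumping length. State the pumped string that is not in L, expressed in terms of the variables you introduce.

a^{p+k} b^{p+1}

Toward a contradiction, assume L is regular with pumping length p.
Let w = a^p b^{p+1} ∈ L; note |w| = 2p+1 ≥ p.
The pumping lemma gives a decomposition w = xyz where |xy| ≤ p and |y| > 0.
The first p characters of w are a's, so xy (and hence y) consists only of a's. Write y = a^k, 1 ≤ k ≤ p.
Pump with i = 2: xy^2z = a^{p+k} b^{p+1}. For this to lie in L we would need p+1 = (p+k)+1, which forces k = 0. But k ≥ 1, so xy^2z ∉ L.
This is a contradiction; hence L is not regular.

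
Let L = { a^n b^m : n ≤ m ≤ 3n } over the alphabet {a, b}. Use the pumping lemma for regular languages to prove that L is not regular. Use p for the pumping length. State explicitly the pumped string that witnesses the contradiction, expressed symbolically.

a^{p+k} b^p

Assume L is regular; let p be its pumping constant.
Take w = a^p b^p ∈ L (since p ≤ p ≤ 3p), with |w| = 2p ≥ p.
The pumping lemma gives a decomposition w = xyz where |xy| ≤ p and |y| > 0.
The first p characters of w are a's, so xy (and hence y) consists only of a's. Write y = a^k, 1 ≤ k ≤ p.
Pump with i = 2: xy^2z = a^{p+k} b^p. Now n = p+k > p = m, so the condition n ≤ m fails. Thus xy^2z ∉ L.
This contradicts the pumping lemma, so L is not regular.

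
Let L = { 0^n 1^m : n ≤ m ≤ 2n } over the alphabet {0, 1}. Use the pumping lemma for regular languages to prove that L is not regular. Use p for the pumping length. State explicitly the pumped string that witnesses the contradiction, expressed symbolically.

0^{p+k} 1^p

Toward a contradiction, assume L is regular with pumping length p.
Take w = 0^p 1^p ∈ L (since p ≤ p ≤ 2p), with |w| = 2p ≥ p.
By the pumping lemma, w = xyz with |xy| ≤ p and |y| > 0.
Because |xy| ≤ p and w begins with p copies of 0, we have y = 0^k with 1 ≤ k ≤ p.
Pump with i = 2: xy^2z = 0^{p+k} 1^p. Now n = p+k > p = m, so the condition n ≤ m fails. Thus xy^2z ∉ L.
This contradicts the pumping lemma, so L is not regular.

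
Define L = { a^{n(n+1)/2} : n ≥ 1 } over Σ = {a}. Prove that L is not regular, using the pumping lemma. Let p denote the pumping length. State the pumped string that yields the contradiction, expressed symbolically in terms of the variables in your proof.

Assume L is regular. Let p be the pumping length given by the pumping lemma.
Take w = a^{p(p+1)/2} ∈ L with |w| = p(p+1)/2 ≥ p.
The pumping lemma gives a decomposition w = xyz where |xy| ≤ p and y is nonempty.
Then y = a^k for some k with 1 ≤ k ≤ p.
Pump with i = 2: xy^2z = a^{p(p+1)/2+k}. Since 1 ≤ k ≤ p, p(p+1)/2 < p(p+1)/2+k ≤ p(p+1)/2+p < (p+1)(p+2)/2, so p(p+1)/2+k is strictly between consecutive triangular numbers. So xy^2z ∉ L.
Contradiction. Therefore L is not regular.

a^{p(p+1)/2+k}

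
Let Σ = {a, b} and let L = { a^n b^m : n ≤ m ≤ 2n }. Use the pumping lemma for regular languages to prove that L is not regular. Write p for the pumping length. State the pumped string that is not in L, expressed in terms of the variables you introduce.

Assume L is regular. Let p be the pumping length given by the pumping lemma.
Take w = a^p b^p ∈ L (since p ≤ p ≤ 2p), with |w| = 2p ≥ p.
Write w = xyz as guaranteed by the lemma, with |xy| ≤ p and |y| > 0.
Because |xy| ≤ p and w begins with p copies of a, we have y = a^k with 1 ≤ k ≤ p.
Pump with i = 2: xy^2z = a^{p+k} b^p. Now n = p+k > p = m, so the condition n ≤ m fails. Thus xy^2z ∉ L.
This contradicts the pumping lemma, so L is not regular.

a^{p+k} b^p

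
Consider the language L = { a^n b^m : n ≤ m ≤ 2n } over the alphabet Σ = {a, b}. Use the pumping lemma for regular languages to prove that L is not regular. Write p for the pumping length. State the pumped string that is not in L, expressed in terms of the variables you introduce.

Assume L is regular; let p be its pumping constant.
Take w = a^p b^p ∈ L (since p ≤ p ≤ 2p), with |w| = 2p ≥ p.
By the pumping lemma, w = xyz with |xy| ≤ p and |y| > 0.
Since the first p symbols of w are all a's and |xy| ≤ p, y lies entirely in the leading a-block: y = a^k for some k with 1 ≤ k ≤ p.
Pump with i = 2: xy^2z = a^{p+k} b^p. Now n = p+k > p = m, so the condition n ≤ m fails. Thus xy^2z ∉ L.
This is a contradiction; hence L is not regular.

a^{p+k} b^p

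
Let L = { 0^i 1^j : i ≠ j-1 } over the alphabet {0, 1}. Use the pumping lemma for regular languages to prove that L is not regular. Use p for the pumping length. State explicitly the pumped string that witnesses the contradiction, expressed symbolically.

0^{p+p!} 1^{p+p!+1}

Assume L is regular. Let p be the pumping length given by the pumping lemma.
Choose w = 0^p 1^{p+p!+1}. Since p ≠ (p+p!+1)-1 = p+p!, w ∈ L; and |w| ≥ p.
The pumping lemma gives a decomposition w = xyz where |xy| ≤ p and |y| ≥ 1.
Since the first p symbols of w are all 0's and |xy| ≤ p, y lies entirely in the leading 0-block: y = 0^k for some k with 1 ≤ k ≤ p.
Since 1 ≤ k ≤ p, k divides p!; set t = 1 + p!/k. Then xy^t z has p + (p!/k)·k = p + p! copies of 0. Now the 0-count is p+p! and (1-count)-1 = (p+p!+1)-1 = p+p!, so i ≠ j-1 fails. So xy^t z = 0^{p+p!} 1^{p+p!+1} ∉ L.
Contradiction. Therefore L is not regular.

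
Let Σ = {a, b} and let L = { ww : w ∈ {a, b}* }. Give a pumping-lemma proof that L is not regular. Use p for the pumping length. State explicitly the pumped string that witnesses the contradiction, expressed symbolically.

a^{p+k} b^p a^p b^p

Assume L is regular. Let p be the pumping length given by the pumping lemma.
Take w = a^p b^p a^p b^p = uu where u = a^pb^p; then w ∈ L and |w| = 4p ≥ p.
The pumping lemma gives a decomposition w = xyz where |xy| ≤ p and y is nonempty.
The first p characters of w are a's, so xy (and hence y) consists only of a's. Write y = a^k, 1 ≤ k ≤ p.
Pump with i = 2: xy^2z = a^{p+k} b^p a^p b^p, of length 4p+k. Suppose this equals vv. The string starts with a and ends with b, so v does too; thus the boundary between the two copies of v is a b→a transition. There is exactly one such transition, at position 2p+k, so |v| = 2p+k and |vv| = 4p+2k ≠ 4p+k since k ≥ 1. So xy^2z ∉ L.
This contradicts the pumping lemma, so L is not regular.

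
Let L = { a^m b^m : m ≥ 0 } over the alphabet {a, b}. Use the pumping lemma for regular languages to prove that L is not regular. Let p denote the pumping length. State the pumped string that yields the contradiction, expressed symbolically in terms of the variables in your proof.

Toward a contradiction, assume L is regular with pumping length p.
Choose w = a^p b^p, which is in L with |w| = 2p ≥ p.
The pumping lemma gives a decomposition w = xyz where |xy| ≤ p and y is nonempty.
Since the first p symbols of w are all a's and |xy| ≤ p, y lies entirely in the leading a-block: y = a^k for some k with 1 ≤ k ≤ p.
Pump with i = 2: xy^2z = a^{p+k} b^p. For this to lie in L we would need p = p+k, which forces k = 0. But k ≥ 1, so xy^2z ∉ L.
This is a contradiction; hence L is not regular.

a^{p+k} b^p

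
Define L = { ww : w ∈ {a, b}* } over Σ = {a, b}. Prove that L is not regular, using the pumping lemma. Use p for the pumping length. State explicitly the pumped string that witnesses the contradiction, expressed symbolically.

a^{p+k} b^p a^p b^p

Suppose for contradiction that L is regular, and let p be the pumping length.
Take w = a^p b^p a^p b^p = uu where u = a^pb^p; then w ∈ L and |w| = 4p ≥ p.
Write w = xyz as guaranteed by the lemma, with |xy| ≤ p and |y| > 0.
Because |xy| ≤ p and w begins with p copies of a, we have y = a^k with 1 ≤ k ≤ p.
Pump with i = 2: xy^2z = a^{p+k} b^p a^p b^p, of length 4p+k. Suppose this equals vv. The string starts with a and ends with b, so v does too; thus the boundary between the two copies of v is a b→a transition. There is exactly one such transition, at position 2p+k, so |v| = 2p+k and |vv| = 4p+2k ≠ 4p+k since k ≥ 1. So xy^2z ∉ L.
This contradicts the pumping lemma, so L is not regular.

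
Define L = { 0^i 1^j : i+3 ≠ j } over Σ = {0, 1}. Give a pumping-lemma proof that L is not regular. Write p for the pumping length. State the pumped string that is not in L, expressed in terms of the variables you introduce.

Assume L is regular; let p be its pumping constant.
Choose w = 0^p 1^{p+p!+3}. Since p ≠ (p+p!+3)-3 = p+p!, w ∈ L; and |w| ≥ p.
Write w = xyz as guaranteed by the lemma, with |xy| ≤ p and |y| > 0.
Since the first p symbols of w are all 0's and |xy| ≤ p, y lies entirely in the leading 0-block: y = 0^k for some k with 1 ≤ k ≤ p.
Since 1 ≤ k ≤ p, k divides p!; set t = 1 + p!/k. Then xy^t z has p + (p!/k)·k = p + p! copies of 0. Now the 0-count is p+p! and (1-count)-3 = (p+p!+3)-3 = p+p!, so i+3 ≠ j fails. So xy^t z = 0^{p+p!} 1^{p+p!+3} ∉ L.
Contradiction. Therefore L is not regular.

0^{p+p!} 1^{p+p!+3}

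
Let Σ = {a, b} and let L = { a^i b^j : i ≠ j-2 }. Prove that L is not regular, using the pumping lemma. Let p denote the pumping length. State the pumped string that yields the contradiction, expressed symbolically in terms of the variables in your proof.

a^{p+p!} b^{p+p!+2}

Toward a contradiction, assume L is regular with pumping length p.
Choose w = a^p b^{p+p!+2}. Since p ≠ (p+p!+2)-2 = p+p!, w ∈ L; and |w| ≥ p.
By the pumping lemma, w = xyz with |xy| ≤ p and |y| > 0.
The first p characters of w are a's, so xy (and hence y) consists only of a's. Write y = a^k, 1 ≤ k ≤ p.
Since 1 ≤ k ≤ p, k divides p!; set t = 1 + p!/k. Then xy^t z has p + (p!/k)·k = p + p! copies of a. Now the a-count is p+p! and (b-count)-2 = (p+p!+2)-2 = p+p!, so i ≠ j-2 fails. So xy^t z = a^{p+p!} b^{p+p!+2} ∉ L.
This contradicts the pumping lemma, so L is not regular.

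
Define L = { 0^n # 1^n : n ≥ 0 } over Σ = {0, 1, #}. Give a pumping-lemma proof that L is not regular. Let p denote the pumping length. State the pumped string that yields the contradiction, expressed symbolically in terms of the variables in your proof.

0^{p+k} # 1^p

Toward a contradiction, assume L is regular with pumping length p.
Take w = 0^p # 1^p ∈ L with |w| = 2p+1 ≥ p.
The pumping lemma gives a decomposition w = xyz where |xy| ≤ p and |y| > 0.
The first p characters of w are 0's, so xy (and hence y) consists only of 0's. Write y = 0^k, 1 ≤ k ≤ p.
Pump with i = 2: xy^2z = 0^{p+k} # 1^p, which would require p+k = p. But k ≥ 1, so xy^2z ∉ L.
This is a contradiction; hence L is not regular.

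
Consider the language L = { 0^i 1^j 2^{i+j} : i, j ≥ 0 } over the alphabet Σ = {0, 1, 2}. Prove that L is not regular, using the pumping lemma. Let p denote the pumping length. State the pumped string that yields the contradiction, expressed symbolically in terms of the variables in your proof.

Assume L is regular. Let p be the pumping length given by the pumping lemma.
Take w = 0^p 1^p 2^{2p} ∈ L (with i=j=p, i+j=2p), |w| = 4p ≥ p.
Write w = xyz as guaranteed by the lemma, with |xy| ≤ p and |y| ≥ 1.
Because |xy| ≤ p and w begins with p copies of 0, we have y = 0^k with 1 ≤ k ≤ p.
Consider xy^2z = 0^{p+k} 1^p 2^{2p}. Now the 0- and 1-counts sum to 2p+k, but the 2-count is 2p ≠ 2p+k. So xy^2z ∉ L.
This is a contradiction; hence L is not regular.

0^{p+k} 1^p 2^{2p}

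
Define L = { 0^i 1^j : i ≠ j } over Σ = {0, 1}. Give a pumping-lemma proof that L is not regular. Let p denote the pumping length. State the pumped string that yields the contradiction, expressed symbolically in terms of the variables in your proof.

Assume L is regular; let p be its pumping constant.
Choose w = 0^p 1^{p+p!}. Since p ≠ p+p!, w ∈ L; and |w| ≥ p.
By the pumping lemma, w = xyz with |xy| ≤ p and |y| > 0.
Because |xy| ≤ p and w begins with p copies of 0, we have y = 0^k with 1 ≤ k ≤ p.
Since 1 ≤ k ≤ p, k divides p!; set t = 1 + p!/k. Then xy^t z has p + (p!/k)·k = p + p! copies of 0. Now the 0-count equals the 1-count, so i ≠ j fails. So xy^t z = 0^{p+p!} 1^{p+p!} ∉ L.
Contradiction. Therefore L is not regular.

0^{p+p!} 1^{p+p!}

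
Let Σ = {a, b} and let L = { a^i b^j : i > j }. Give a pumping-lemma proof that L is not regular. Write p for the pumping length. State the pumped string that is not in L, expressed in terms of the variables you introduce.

Assume L is regular. Let p be the pumping length given by the pumping lemma.
Choose w = a^{p+1} b^p ∈ L, with |w| = 2p+1 ≥ p.
Write w = xyz as guaranteed by the lemma, with |xy| ≤ p and |y| > 0.
Because |xy| ≤ p and w begins with p copies of a, we have y = a^k with 1 ≤ k ≤ p.
Consider xy^0z = xz = a^{p+1-k} b^p. Since k ≥ 1, the a-count p+1-k is at most p, so i > j fails; thus xz ∉ L.
This contradicts the pumping lemma, so L is not regular.

a^{p+1-k} b^p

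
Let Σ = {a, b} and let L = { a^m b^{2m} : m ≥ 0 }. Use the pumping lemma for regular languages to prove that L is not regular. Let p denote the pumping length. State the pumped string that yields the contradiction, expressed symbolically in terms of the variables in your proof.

Assume L is regular; let p be its pumping constant.
Choose w = a^p b^{2p}, which is in L with |w| = 3p ≥ p.
Write w = xyz as guaranteed by the lemma, with |xy| ≤ p and |y| > 0.
The first p characters of w are a's, so xy (and hence y) consists only of a's. Write y = a^k, 1 ≤ k ≤ p.
Pump with i = 2: xy^2z = a^{p+k} b^{2p}. For this to lie in L we would need 2p = 2(p+k), which forces k = 0. But k ≥ 1, so xy^2z ∉ L.
This is a contradiction; hence L is not regular.

a^{p+k} b^{2p}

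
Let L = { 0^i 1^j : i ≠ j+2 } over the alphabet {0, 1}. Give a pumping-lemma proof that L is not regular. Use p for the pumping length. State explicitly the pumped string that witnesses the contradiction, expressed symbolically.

0^{p+p!} 1^{p+p!-2}

Suppose for contradiction that L is regular, and let p be the pumping length.
Choose w = 0^p 1^{p+p!-2}. Since p ≠ (p+p!-2)+2 = p+p!, w ∈ L; and |w| ≥ p.
By the pumping lemma, w = xyz with |xy| ≤ p and |y| > 0.
The first p characters of w are 0's, so xy (and hence y) consists only of 0's. Write y = 0^k, 1 ≤ k ≤ p.
Since 1 ≤ k ≤ p, k divides p!; set t = 1 + p!/k. Then xy^t z has p + (p!/k)·k = p + p! copies of 0. Now the 0-count is p+p! and (1-count)+2 = (p+p!-2)+2 = p+p!, so i ≠ j+2 fails. So xy^t z = 0^{p+p!} 1^{p+p!-2} ∉ L.
This is a contradiction; hence L is not regular.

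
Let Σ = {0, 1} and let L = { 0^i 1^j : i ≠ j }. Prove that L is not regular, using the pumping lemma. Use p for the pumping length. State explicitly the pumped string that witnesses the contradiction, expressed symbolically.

0^{p+p!} 1^{p+p!}

Suppose for contradiction that L is regular, and let p be the pumping length.
Choose w = 0^p 1^{p+p!}. Since p ≠ p+p!, w ∈ L; and |w| ≥ p.
By the pumping lemma, w = xyz with |xy| ≤ p and |y| > 0.
Because |xy| ≤ p and w begins with p copies of 0, we have y = 0^k with 1 ≤ k ≤ p.
Since 1 ≤ k ≤ p, k divides p!; set t = 1 + p!/k. Then xy^t z has p + (p!/k)·k = p + p! copies of 0. Now the 0-count equals the 1-count, so i ≠ j fails. So xy^t z = 0^{p+p!} 1^{p+p!} ∉ L.
Contradiction. Therefore L is not regular.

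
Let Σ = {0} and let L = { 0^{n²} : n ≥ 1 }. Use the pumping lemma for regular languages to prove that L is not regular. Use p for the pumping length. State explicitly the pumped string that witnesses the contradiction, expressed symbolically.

Assume L is regular; let p be its pumping constant.
Take w = 0^{p²} ∈ L with |w| = p² ≥ p.
By the pumping lemma, w = xyz with |xy| ≤ p and |y| > 0.
Then y = 0^k for some k with 1 ≤ k ≤ p.
Pump with i = 2: xy^2z = 0^{p²+k}. Since 1 ≤ k ≤ p, p² < p²+k ≤ p²+p < (p+1)², so p²+k lies strictly between consecutive squares and is not a perfect square. So xy^2z ∉ L.
Contradiction. Therefore L is not regular.

0^{p²+k}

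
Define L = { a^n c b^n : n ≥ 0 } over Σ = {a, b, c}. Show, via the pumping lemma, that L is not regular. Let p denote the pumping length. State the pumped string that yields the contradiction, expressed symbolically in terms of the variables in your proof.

Assume L is regular. Let p be the pumping length given by the pumping lemma.
Take w = a^p c b^p ∈ L with |w| = 2p+1 ≥ p.
By the pumping lemma, w = xyz with |xy| ≤ p and y is nonempty.
The first p characters of w are a's, so xy (and hence y) consists only of a's. Write y = a^k, 1 ≤ k ≤ p.
Pump with i = 2: xy^2z = a^{p+k} c b^p, which would require p+k = p. But k ≥ 1, so xy^2z ∉ L.
Contradiction. Therefore L is not regular.

a^{p+k} c b^p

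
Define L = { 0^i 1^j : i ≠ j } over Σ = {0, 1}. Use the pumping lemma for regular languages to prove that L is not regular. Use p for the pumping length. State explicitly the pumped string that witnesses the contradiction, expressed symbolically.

Assume L is regular. Let p be the pumping length given by the pumping lemma.
Choose w = 0^p 1^{p+p!}. Since p ≠ p+p!, w ∈ L; and |w| ≥ p.
Write w = xyz as guaranteed by the lemma, with |xy| ≤ p and |y| ≥ 1.
The first p characters of w are 0's, so xy (and hence y) consists only of 0's. Write y = 0^k, 1 ≤ k ≤ p.
Since 1 ≤ k ≤ p, k divides p!; set t = 1 + p!/k. Then xy^t z has p + (p!/k)·k = p + p! copies of 0. Now the 0-count equals the 1-count, so i ≠ j fails. So xy^t z = 0^{p+p!} 1^{p+p!} ∉ L.
This contradicts the pumping lemma, so L is not regular.

0^{p+p!} 1^{p+p!}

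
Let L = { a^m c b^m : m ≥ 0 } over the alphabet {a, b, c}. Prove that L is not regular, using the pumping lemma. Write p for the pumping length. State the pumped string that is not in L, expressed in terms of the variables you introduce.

Assume L is regular. Let p be the pumping length given by the pumping lemma.
Take w = a^p c b^p ∈ L with |w| = 2p+1 ≥ p.
The pumping lemma gives a decomposition w = xyz where |xy| ≤ p and |y| ≥ 1.
Since the first p symbols of w are all a's and |xy| ≤ p, y lies entirely in the leading a-block: y = a^k for some k with 1 ≤ k ≤ p.
Pump with i = 2: xy^2z = a^{p+k} c b^p, which would require p+k = p. But k ≥ 1, so xy^2z ∉ L.
This is a contradiction; hence L is not regular.

a^{p+k} c b^p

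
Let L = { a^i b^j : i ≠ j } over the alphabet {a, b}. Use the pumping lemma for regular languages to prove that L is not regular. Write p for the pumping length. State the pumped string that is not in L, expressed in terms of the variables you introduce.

Assume L is regular; let p be its pumping constant.
Choose w = a^p b^{p+p!}. Since p ≠ p+p!, w ∈ L; and |w| ≥ p.
By the pumping lemma, w = xyz with |xy| ≤ p and |y| > 0.
The first p characters of w are a's, so xy (and hence y) consists only of a's. Write y = a^k, 1 ≤ k ≤ p.
Since 1 ≤ k ≤ p, k divides p!; set t = 1 + p!/k. Then xy^t z has p + (p!/k)·k = p + p! copies of a. Now the a-count equals the b-count, so i ≠ j fails. So xy^t z = a^{p+p!} b^{p+p!} ∉ L.
This contradicts the pumping lemma, so L is not regular.

a^{p+p!} b^{p+p!}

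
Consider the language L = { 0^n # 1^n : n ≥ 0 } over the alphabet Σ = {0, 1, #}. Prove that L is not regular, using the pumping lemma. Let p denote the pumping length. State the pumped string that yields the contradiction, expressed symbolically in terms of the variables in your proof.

0^{p+k} # 1^p

Suppose for contradiction that L is regular, and let p be the pumping length.
Take w = 0^p # 1^p ∈ L with |w| = 2p+1 ≥ p.
Write w = xyz as guaranteed by the lemma, with |xy| ≤ p and |y| > 0.
Because |xy| ≤ p and w begins with p copies of 0, we have y = 0^k with 1 ≤ k ≤ p.
Pump with i = 2: xy^2z = 0^{p+k} # 1^p, which would require p+k = p. But k ≥ 1, so xy^2z ∉ L.
Contradiction. Therefore L is not regular.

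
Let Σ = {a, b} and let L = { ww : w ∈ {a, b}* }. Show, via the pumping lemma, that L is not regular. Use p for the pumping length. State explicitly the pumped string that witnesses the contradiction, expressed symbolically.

a^{p+k} b^p a^p b^p

Assume L is regular; let p be its pumping constant.
Take w = a^p b^p a^p b^p = uu where u = a^pb^p; then w ∈ L and |w| = 4p ≥ p.
By the pumping lemma, w = xyz with |xy| ≤ p and y is nonempty.
The first p characters of w are a's, so xy (and hence y) consists only of a's. Write y = a^k, 1 ≤ k ≤ p.
Pump with i = 2: xy^2z = a^{p+k} b^p a^p b^p, of length 4p+k. Suppose this equals vv. The string starts with a and ends with b, so v does too; thus the boundary between the two copies of v is a b→a transition. There is exactly one such transition, at position 2p+k, so |v| = 2p+k and |vv| = 4p+2k ≠ 4p+k since k ≥ 1. So xy^2z ∉ L.
Contradiction. Therefore L is not regular.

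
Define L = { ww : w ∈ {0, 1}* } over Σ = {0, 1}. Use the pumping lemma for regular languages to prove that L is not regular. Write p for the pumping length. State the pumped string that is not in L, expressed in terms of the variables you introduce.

0^{p+k} 1^p 0^p 1^p

Suppose for contradiction that L is regular, and let p be the pumping length.
Take w = 0^p 1^p 0^p 1^p = uu where u = 0^p1^p; then w ∈ L and |w| = 4p ≥ p.
Write w = xyz as guaranteed by the lemma, with |xy| ≤ p and |y| > 0.
Since the first p symbols of w are all 0's and |xy| ≤ p, y lies entirely in the leading 0-block: y = 0^k for some k with 1 ≤ k ≤ p.
Pump with i = 2: xy^2z = 0^{p+k} 1^p 0^p 1^p, of length 4p+k. Suppose this equals vv. The string starts with 0 and ends with 1, so v does too; thus the boundary between the two copies of v is a 1→0 transition. There is exactly one such transition, at position 2p+k, so |v| = 2p+k and |vv| = 4p+2k ≠ 4p+k since k ≥ 1. So xy^2z ∉ L.
Contradiction. Therefore L is not regular.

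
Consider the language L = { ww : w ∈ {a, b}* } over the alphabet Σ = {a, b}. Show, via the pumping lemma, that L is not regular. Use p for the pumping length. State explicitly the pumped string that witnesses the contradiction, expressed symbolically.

a^{p+k} b^p a^p b^p

Assume L is regular. Let p be the pumping length given by the pumping lemma.
Take w = a^p b^p a^p b^p = uu where u = a^pb^p; then w ∈ L and |w| = 4p ≥ p.
By the pumping lemma, w = xyz with |xy| ≤ p and |y| > 0.
The first p characters of w are a's, so xy (and hence y) consists only of a's. Write y = a^k, 1 ≤ k ≤ p.
Pump with i = 2: xy^2z = a^{p+k} b^p a^p b^p, of length 4p+k. Suppose this equals vv. The string starts with a and ends with b, so v does too; thus the boundary between the two copies of v is a b→a transition. There is exactly one such transition, at position 2p+k, so |v| = 2p+k and |vv| = 4p+2k ≠ 4p+k since k ≥ 1. So xy^2z ∉ L.
Contradiction. Therefore L is not regular.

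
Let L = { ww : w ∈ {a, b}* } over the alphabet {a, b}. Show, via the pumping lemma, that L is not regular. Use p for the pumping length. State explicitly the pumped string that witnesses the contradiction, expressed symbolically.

Toward a contradiction, assume L is regular with pumping length p.
Take w = a^p b^p a^p b^p = uu where u = a^pb^p; then w ∈ L and |w| = 4p ≥ p.
Write w = xyz as guaranteed by the lemma, with |xy| ≤ p and |y| > 0.
Because |xy| ≤ p and w begins with p copies of a, we have y = a^k with 1 ≤ k ≤ p.
Pump with i = 2: xy^2z = a^{p+k} b^p a^p b^p, of length 4p+k. Suppose this equals vv. The string starts with a and ends with b, so v does too; thus the boundary between the two copies of v is a b→a transition. There is exactly one such transition, at position 2p+k, so |v| = 2p+k and |vv| = 4p+2k ≠ 4p+k since k ≥ 1. So xy^2z ∉ L.
This contradicts the pumping lemma, so L is not regular.

a^{p+k} b^p a^p b^p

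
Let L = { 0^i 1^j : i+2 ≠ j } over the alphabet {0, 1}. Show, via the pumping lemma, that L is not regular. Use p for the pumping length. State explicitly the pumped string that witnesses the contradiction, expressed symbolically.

0^{p+p!} 1^{p+p!+2}

Toward a contradiction, assume L is regular with pumping length p.
Choose w = 0^p 1^{p+p!+2}. Since p ≠ (p+p!+2)-2 = p+p!, w ∈ L; and |w| ≥ p.
Write w = xyz as guaranteed by the lemma, with |xy| ≤ p and |y| ≥ 1.
Since the first p symbols of w are all 0's and |xy| ≤ p, y lies entirely in the leading 0-block: y = 0^k for some k with 1 ≤ k ≤ p.
Since 1 ≤ k ≤ p, k divides p!; set t = 1 + p!/k. Then xy^t z has p + (p!/k)·k = p + p! copies of 0. Now the 0-count is p+p! and (1-count)-2 = (p+p!+2)-2 = p+p!, so i+2 ≠ j fails. So xy^t z = 0^{p+p!} 1^{p+p!+2} ∉ L.
Contradiction. Therefore L is not regular.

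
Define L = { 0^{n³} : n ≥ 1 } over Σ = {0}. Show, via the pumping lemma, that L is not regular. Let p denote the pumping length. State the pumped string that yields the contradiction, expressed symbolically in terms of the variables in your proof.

0^{p³+k}

Assume L is regular; let p be its pumping constant.
Take w = 0^{p³} ∈ L with |w| = p³ ≥ p.
Write w = xyz as guaranteed by the lemma, with |xy| ≤ p and |y| > 0.
Then y = 0^k for some k with 1 ≤ k ≤ p.
Pump with i = 2: xy^2z = 0^{p³+k}. Since 1 ≤ k ≤ p, p³ < p³+k ≤ p³+p < p³+3p²+3p+1 = (p+1)³, so p³+k is not a perfect cube. So xy^2z ∉ L.
This is a contradiction; hence L is not regular.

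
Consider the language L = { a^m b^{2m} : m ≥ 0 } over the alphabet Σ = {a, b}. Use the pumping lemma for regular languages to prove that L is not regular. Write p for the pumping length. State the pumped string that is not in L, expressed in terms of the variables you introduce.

a^{p+k} b^{2p}

Assume L is regular. Let p be the pumping length given by the pumping lemma.
Choose w = a^p b^{2p}, which is in L with |w| = 3p ≥ p.
The pumping lemma gives a decomposition w = xyz where |xy| ≤ p and |y| > 0.
The first p characters of w are a's, so xy (and hence y) consists only of a's. Write y = a^k, 1 ≤ k ≤ p.
Pump with i = 2: xy^2z = a^{p+k} b^{2p}. For this to lie in L we would need 2p = 2(p+k), which forces k = 0. But k ≥ 1, so xy^2z ∉ L.
This contradicts the pumping lemma, so L is not regular.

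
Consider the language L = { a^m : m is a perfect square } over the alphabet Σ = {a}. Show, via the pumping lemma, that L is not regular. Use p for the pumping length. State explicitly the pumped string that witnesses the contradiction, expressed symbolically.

Assume L is regular. Let p be the pumping length given by the pumping lemma.
Take w = a^{p²} ∈ L with |w| = p² ≥ p.
By the pumping lemma, w = xyz with |xy| ≤ p and |y| ≥ 1.
Then y = a^k for some k with 1 ≤ k ≤ p.
Pump with i = 2: xy^2z = a^{p²+k}. Since 1 ≤ k ≤ p, p² < p²+k ≤ p²+p < (p+1)², so p²+k lies strictly between consecutive squares and is not a perfect square. So xy^2z ∉ L.
This is a contradiction; hence L is not regular.

a^{p²+k}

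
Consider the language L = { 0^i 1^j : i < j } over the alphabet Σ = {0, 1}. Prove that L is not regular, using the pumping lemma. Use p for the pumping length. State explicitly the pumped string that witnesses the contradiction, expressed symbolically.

0^{p+k} 1^{p+1}

Suppose for contradiction that L is regular, and let p be the pumping length.
Choose w = 0^p 1^{p+1} ∈ L, with |w| = 2p+1 ≥ p.
Write w = xyz as guaranteed by the lemma, with |xy| ≤ p and |y| > 0.
Because |xy| ≤ p and w begins with p copies of 0, we have y = 0^k with 1 ≤ k ≤ p.
Consider xy^2z = 0^{p+k} 1^{p+1}. Since k ≥ 1, the 0-count p+k is at least p+1, so i < j fails; thus xy^2z ∉ L.
This is a contradiction; hence L is not regular.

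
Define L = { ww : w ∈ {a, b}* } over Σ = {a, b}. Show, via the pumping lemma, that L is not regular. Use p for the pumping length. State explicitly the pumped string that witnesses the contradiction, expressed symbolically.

a^{p+k} b^p a^p b^p

Suppose for contradiction that L is regular, and let p be the pumping length.
Take w = a^p b^p a^p b^p = uu where u = a^pb^p; then w ∈ L and |w| = 4p ≥ p.
The pumping lemma gives a decomposition w = xyz where |xy| ≤ p and y is nonempty.
The first p characters of w are a's, so xy (and hence y) consists only of a's. Write y = a^k, 1 ≤ k ≤ p.
Pump with i = 2: xy^2z = a^{p+k} b^p a^p b^p, of length 4p+k. Suppose this equals vv. The string starts with a and ends with b, so v does too; thus the boundary between the two copies of v is a b→a transition. There is exactly one such transition, at position 2p+k, so |v| = 2p+k and |vv| = 4p+2k ≠ 4p+k since k ≥ 1. So xy^2z ∉ L.
Contradiction. Therefore L is not regular.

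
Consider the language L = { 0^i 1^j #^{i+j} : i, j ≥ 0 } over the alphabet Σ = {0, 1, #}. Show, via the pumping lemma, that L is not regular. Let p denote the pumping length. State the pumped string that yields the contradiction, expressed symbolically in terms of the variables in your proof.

Assume L is regular; let p be its pumping constant.
Take w = 0^p 1^p #^{2p} ∈ L (with i=j=p, i+j=2p), |w| = 4p ≥ p.
The pumping lemma gives a decomposition w = xyz where |xy| ≤ p and y is nonempty.
Since the first p symbols of w are all 0's and |xy| ≤ p, y lies entirely in the leading 0-block: y = 0^k for some k with 1 ≤ k ≤ p.
Consider xy^2z = 0^{p+k} 1^p #^{2p}. Now the 0- and 1-counts sum to 2p+k, but the #-count is 2p ≠ 2p+k. So xy^2z ∉ L.
This is a contradiction; hence L is not regular.

0^{p+k} 1^p #^{2p}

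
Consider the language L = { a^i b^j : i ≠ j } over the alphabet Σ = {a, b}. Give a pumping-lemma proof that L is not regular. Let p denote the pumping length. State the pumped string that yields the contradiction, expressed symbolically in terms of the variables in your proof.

Assume L is regular; let p be its pumping constant.
Choose w = a^p b^{p+p!}. Since p ≠ p+p!, w ∈ L; and |w| ≥ p.
Write w = xyz as guaranteed by the lemma, with |xy| ≤ p and |y| > 0.
Since the first p symbols of w are all a's and |xy| ≤ p, y lies entirely in the leading a-block: y = a^k for some k with 1 ≤ k ≤ p.
Since 1 ≤ k ≤ p, k divides p!; set t = 1 + p!/k. Then xy^t z has p + (p!/k)·k = p + p! copies of a. Now the a-count equals the b-count, so i ≠ j fails. So xy^t z = a^{p+p!} b^{p+p!} ∉ L.
This is a contradiction; hence L is not regular.

a^{p+p!} b^{p+p!}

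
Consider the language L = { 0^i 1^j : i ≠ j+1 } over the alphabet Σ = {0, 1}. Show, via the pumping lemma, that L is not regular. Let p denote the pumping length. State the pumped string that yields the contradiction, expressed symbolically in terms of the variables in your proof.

0^{p+p!} 1^{p+p!-1}

Toward a contradiction, assume L is regular with pumping length p.
Choose w = 0^p 1^{p+p!-1}. Since p ≠ (p+p!-1)+1 = p+p!, w ∈ L; and |w| ≥ p.
The pumping lemma gives a decomposition w = xyz where |xy| ≤ p and y is nonempty.
Because |xy| ≤ p and w begins with p copies of 0, we have y = 0^k with 1 ≤ k ≤ p.
Since 1 ≤ k ≤ p, k divides p!; set t = 1 + p!/k. Then xy^t z has p + (p!/k)·k = p + p! copies of 0. Now the 0-count is p+p! and (1-count)+1 = (p+p!-1)+1 = p+p!, so i ≠ j+1 fails. So xy^t z = 0^{p+p!} 1^{p+p!-1} ∉ L.
This contradicts the pumping lemma, so L is not regular.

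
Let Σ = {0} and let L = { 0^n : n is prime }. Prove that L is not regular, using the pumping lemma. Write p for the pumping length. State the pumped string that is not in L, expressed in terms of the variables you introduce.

0^{q(1+k)}

Toward a contradiction, assume L is regular with pumping length p.
Let q be a prime with q ≥ p+2 (infinitely many primes exist), and take w = 0^q ∈ L with |w| = q ≥ p.
By the pumping lemma, w = xyz with |xy| ≤ p and |y| > 0.
Then y = 0^k for some k with 1 ≤ k ≤ p.
Since 1 ≤ k ≤ p, |xz| = q-k. Pump with i = q+1: |xy^{q+1}z| = (q-k)+(q+1)k = q+qk = q(1+k), which is composite (both factors ≥ 2). So xy^{q+1}z = 0^{q(1+k)} ∉ L.
Contradiction. Therefore L is not regular.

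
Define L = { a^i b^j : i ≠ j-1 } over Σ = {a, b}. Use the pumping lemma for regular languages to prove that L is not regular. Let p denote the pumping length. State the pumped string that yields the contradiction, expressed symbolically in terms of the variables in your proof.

a^{p+p!} b^{p+p!+1}

Toward a contradiction, assume L is regular with pumping length p.
Choose w = a^p b^{p+p!+1}. Since p ≠ (p+p!+1)-1 = p+p!, w ∈ L; and |w| ≥ p.
Write w = xyz as guaranteed by the lemma, with |xy| ≤ p and y is nonempty.
Since the first p symbols of w are all a's and |xy| ≤ p, y lies entirely in the leading a-block: y = a^k for some k with 1 ≤ k ≤ p.
Since 1 ≤ k ≤ p, k divides p!; set t = 1 + p!/k. Then xy^t z has p + (p!/k)·k = p + p! copies of a. Now the a-count is p+p! and (b-count)-1 = (p+p!+1)-1 = p+p!, so i ≠ j-1 fails. So xy^t z = a^{p+p!} b^{p+p!+1} ∉ L.
Contradiction. Therefore L is not regular.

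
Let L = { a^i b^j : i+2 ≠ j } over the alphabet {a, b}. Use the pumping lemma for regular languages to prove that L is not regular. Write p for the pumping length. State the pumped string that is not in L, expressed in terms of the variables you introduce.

Toward a contradiction, assume L is regular with pumping length p.
Choose w = a^p b^{p+p!+2}. Since p ≠ (p+p!+2)-2 = p+p!, w ∈ L; and |w| ≥ p.
The pumping lemma gives a decomposition w = xyz where |xy| ≤ p and y is nonempty.
Because |xy| ≤ p and w begins with p copies of a, we have y = a^k with 1 ≤ k ≤ p.
Since 1 ≤ k ≤ p, k divides p!; set t = 1 + p!/k. Then xy^t z has p + (p!/k)·k = p + p! copies of a. Now the a-count is p+p! and (b-count)-2 = (p+p!+2)-2 = p+p!, so i+2 ≠ j fails. So xy^t z = a^{p+p!} b^{p+p!+2} ∉ L.
This contradicts the pumping lemma, so L is not regular.

a^{p+p!} b^{p+p!+2}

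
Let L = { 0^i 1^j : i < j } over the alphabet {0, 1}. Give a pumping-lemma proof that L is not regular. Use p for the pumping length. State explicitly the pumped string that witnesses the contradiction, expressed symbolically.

0^{p+k} 1^{p+1}

Toward a contradiction, assume L is regular with pumping length p.
Choose w = 0^p 1^{p+1} ∈ L, with |w| = 2p+1 ≥ p.
By the pumping lemma, w = xyz with |xy| ≤ p and |y| > 0.
Since the first p symbols of w are all 0's and |xy| ≤ p, y lies entirely in the leading 0-block: y = 0^k for some k with 1 ≤ k ≤ p.
Consider xy^2z = 0^{p+k} 1^{p+1}. Since k ≥ 1, the 0-count p+k is at least p+1, so i < j fails; thus xy^2z ∉ L.
This is a contradiction; hence L is not regular.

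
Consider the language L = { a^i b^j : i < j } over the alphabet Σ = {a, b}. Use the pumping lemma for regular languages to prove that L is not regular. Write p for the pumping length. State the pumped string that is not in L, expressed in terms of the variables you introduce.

Toward a contradiction, assume L is regular with pumping length p.
Choose w = a^p b^{p+1} ∈ L, with |w| = 2p+1 ≥ p.
By the pumping lemma, w = xyz with |xy| ≤ p and |y| ≥ 1.
The first p characters of w are a's, so xy (and hence y) consists only of a's. Write y = a^k, 1 ≤ k ≤ p.
Consider xy^2z = a^{p+k} b^{p+1}. Since k ≥ 1, the a-count p+k is at least p+1, so i < j fails; thus xy^2z ∉ L.
This is a contradiction; hence L is not regular.

a^{p+k} b^{p+1}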